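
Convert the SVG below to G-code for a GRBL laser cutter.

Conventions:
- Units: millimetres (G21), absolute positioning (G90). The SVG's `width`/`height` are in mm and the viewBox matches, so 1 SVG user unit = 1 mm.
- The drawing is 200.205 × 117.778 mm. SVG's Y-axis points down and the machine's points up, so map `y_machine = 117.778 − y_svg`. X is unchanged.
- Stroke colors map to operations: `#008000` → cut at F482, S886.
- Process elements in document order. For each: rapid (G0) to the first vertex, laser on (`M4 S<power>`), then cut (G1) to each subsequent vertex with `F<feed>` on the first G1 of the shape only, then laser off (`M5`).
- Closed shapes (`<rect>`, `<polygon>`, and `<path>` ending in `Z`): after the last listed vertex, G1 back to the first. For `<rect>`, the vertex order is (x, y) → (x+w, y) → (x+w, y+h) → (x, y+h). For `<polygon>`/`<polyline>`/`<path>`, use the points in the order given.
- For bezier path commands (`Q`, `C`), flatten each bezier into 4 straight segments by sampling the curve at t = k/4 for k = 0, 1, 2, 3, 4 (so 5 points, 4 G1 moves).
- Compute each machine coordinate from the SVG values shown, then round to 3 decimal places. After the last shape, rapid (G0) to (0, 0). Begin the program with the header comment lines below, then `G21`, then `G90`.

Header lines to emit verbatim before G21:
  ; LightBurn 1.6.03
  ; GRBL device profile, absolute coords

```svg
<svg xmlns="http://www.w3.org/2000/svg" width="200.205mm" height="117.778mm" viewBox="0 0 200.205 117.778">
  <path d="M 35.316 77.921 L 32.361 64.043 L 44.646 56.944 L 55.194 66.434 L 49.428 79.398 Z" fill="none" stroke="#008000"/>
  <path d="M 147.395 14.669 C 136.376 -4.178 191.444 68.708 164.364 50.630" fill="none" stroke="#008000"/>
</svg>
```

; LightBurn 1.6.03
; GRBL device profile, absolute coords
G21
G90
G0 X35.316 Y39.857
M4 S886
G1 X32.361 Y53.735 F482
G1 X44.646 Y60.834
G1 X55.194 Y51.344
G1 X49.428 Y38.380
G1 X35.316 Y39.857
M5
G0 X147.395 Y103.109
M4 S886
G1 X149.206 Y102.899 F482
G1 X161.902 Y85.417
G1 X171.587 Y67.791
G1 X164.364 Y67.148
M5
G0 X0.000 Y0.000

1 u = 1 mm; y_m = 117.778 − y.

[1] `<path>` regular polygon, #008000→cut S886 F482: (35.316,39.857) → (32.361,53.735) → (44.646,60.834) → (55.194,51.344) → (49.428,38.380) → (35.316,39.857) (closed)

[2] `<path>` cubic bezier, #008000→cut S886 F482: (147.395,103.109) → (149.206,102.899) → (161.902,85.417) → (171.587,67.791) → (164.364,67.148)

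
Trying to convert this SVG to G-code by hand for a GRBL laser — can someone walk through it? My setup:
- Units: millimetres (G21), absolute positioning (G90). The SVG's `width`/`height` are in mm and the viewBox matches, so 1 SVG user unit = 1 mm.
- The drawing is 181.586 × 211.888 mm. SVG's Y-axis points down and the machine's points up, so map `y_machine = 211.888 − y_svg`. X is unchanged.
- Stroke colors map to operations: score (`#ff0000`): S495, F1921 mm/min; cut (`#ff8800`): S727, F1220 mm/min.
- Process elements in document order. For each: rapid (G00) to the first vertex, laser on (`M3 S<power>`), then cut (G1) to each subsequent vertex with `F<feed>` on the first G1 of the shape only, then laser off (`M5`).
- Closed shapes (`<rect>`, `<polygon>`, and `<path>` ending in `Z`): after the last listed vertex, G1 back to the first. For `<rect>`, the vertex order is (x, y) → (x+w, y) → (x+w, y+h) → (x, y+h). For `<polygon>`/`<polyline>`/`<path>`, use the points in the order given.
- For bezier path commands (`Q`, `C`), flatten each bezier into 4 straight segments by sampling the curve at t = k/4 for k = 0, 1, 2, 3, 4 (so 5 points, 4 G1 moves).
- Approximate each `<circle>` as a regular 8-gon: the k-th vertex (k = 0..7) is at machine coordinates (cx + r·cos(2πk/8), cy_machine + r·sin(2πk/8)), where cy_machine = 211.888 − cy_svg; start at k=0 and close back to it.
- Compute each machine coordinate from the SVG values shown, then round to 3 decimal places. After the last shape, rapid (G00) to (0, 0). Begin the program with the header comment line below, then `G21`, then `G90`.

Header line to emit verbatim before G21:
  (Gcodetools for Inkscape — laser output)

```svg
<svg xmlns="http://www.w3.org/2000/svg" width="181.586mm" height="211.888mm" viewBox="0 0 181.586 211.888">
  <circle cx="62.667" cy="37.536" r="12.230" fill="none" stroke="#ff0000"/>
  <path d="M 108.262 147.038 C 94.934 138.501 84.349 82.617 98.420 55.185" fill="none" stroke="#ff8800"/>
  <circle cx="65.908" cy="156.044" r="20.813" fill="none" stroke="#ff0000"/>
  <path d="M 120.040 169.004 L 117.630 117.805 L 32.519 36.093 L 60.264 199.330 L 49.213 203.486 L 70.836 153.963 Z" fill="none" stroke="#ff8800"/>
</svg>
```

Since the viewBox matches the mm dimensions, user units are millimetres directly. The only transform is the Y-flip y_m = 211.888 − y_svg.

Shape 1 is a circle drawn with `<circle>`. Its stroke #ff0000 means score at S495, F1921. After flipping Y the toolpath is (74.897,174.352) → (71.315,183.000) → (62.667,186.582) → (54.019,183.000) → (50.437,174.352) → (54.019,165.704) → (62.667,162.122) → (71.315,165.704) → (74.897,174.352), returning to the start.

Shape 2 is a cubic bezier drawn with `<path>`. Its stroke #ff8800 means cut at S727, F1220. After flipping Y the toolpath is (108.262,64.850) → (99.123,78.946) → (93.066,103.691) → (92.147,131.979) → (98.420,156.703).

Shape 3 is a circle drawn with `<circle>`. Its stroke #ff0000 means score at S495, F1921. After flipping Y the toolpath is (86.721,55.844) → (80.625,70.561) → (65.908,76.657) → (51.191,70.561) → (45.095,55.844) → (51.191,41.127) → (65.908,35.031) → (80.625,41.127) → (86.721,55.844), returning to the start.

Shape 4 is a closed polygon drawn with `<path>`. Its stroke #ff8800 means cut at S727, F1220. After flipping Y the toolpath is (120.040,42.884) → (117.630,94.083) → (32.519,175.795) → (60.264,12.558) → (49.213,8.402) → (70.836,57.925) → (120.040,42.884), returning to the start.

(Gcodetools for Inkscape — laser output)
G21
G90
G00 X74.897 Y174.352
M3 S495
G1 X71.315 Y183.000 F1921
G1 X62.667 Y186.582
G1 X54.019 Y183.000
G1 X50.437 Y174.352
G1 X54.019 Y165.704
G1 X62.667 Y162.122
G1 X71.315 Y165.704
G1 X74.897 Y174.352
M5
G00 X108.262 Y64.850
M3 S727
G1 X99.123 Y78.946 F1220
G1 X93.066 Y103.691
G1 X92.147 Y131.979
G1 X98.420 Y156.703
M5
G00 X86.721 Y55.844
M3 S495
G1 X80.625 Y70.561 F1921
G1 X65.908 Y76.657
G1 X51.191 Y70.561
G1 X45.095 Y55.844
G1 X51.191 Y41.127
G1 X65.908 Y35.031
G1 X80.625 Y41.127
G1 X86.721 Y55.844
M5
G00 X120.040 Y42.884
M3 S727
G1 X117.630 Y94.083 F1220
G1 X32.519 Y175.795
G1 X60.264 Y12.558
G1 X49.213 Y8.402
G1 X70.836 Y57.925
G1 X120.040 Y42.884
M5
G00 X0.000 Y0.000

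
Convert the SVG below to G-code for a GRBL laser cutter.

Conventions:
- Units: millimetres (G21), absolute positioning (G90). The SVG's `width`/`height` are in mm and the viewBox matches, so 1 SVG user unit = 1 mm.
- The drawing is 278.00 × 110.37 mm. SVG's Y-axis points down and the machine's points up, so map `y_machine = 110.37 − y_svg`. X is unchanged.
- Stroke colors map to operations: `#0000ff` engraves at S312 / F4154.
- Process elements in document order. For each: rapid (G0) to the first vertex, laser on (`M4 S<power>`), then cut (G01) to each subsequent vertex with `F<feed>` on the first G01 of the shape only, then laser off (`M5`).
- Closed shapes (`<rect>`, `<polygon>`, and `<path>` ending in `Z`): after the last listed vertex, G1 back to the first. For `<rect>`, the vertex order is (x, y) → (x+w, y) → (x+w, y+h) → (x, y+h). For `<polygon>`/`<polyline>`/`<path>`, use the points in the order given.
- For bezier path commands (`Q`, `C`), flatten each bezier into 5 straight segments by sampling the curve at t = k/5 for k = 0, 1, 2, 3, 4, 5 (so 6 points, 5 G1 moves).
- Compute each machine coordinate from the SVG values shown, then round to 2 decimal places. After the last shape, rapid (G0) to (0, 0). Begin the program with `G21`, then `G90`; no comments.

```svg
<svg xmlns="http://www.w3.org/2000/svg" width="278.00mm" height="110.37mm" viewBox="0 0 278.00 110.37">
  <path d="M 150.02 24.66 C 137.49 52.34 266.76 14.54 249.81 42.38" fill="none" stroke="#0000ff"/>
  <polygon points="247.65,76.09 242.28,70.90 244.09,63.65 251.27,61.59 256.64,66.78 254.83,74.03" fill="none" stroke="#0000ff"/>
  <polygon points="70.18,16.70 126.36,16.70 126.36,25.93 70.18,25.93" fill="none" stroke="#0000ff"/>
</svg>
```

G21
G90
G0 X150.02 Y85.71
M4 S312
G01 X157.21 Y75.91 F4154
G01 X184.61 Y75.53
G01 X218.40 Y78.28
G01 X244.74 Y77.87
G01 X249.81 Y67.99
M5
G0 X247.65 Y34.28
M4 S312
G01 X242.28 Y39.47 F4154
G01 X244.09 Y46.72
G01 X251.27 Y48.78
G01 X256.64 Y43.59
G01 X254.83 Y36.34
G01 X247.65 Y34.28
M5
G0 X70.18 Y93.67
M4 S312
G01 X126.36 Y93.67 F4154
G01 X126.36 Y84.44
G01 X70.18 Y84.44
G01 X70.18 Y93.67
M5
G0 X0.00 Y0.00

Since the viewBox matches the mm dimensions, user units are millimetres directly. The only transform is the Y-flip y_m = 110.37 − y_svg.

Shape 1 is a cubic bezier drawn with `<path>`. Its stroke #0000ff means engrave at S312, F4154. After flipping Y the toolpath is (150.02,85.71) → (157.21,75.91) → (184.61,75.53) → (218.40,78.28) → (244.74,77.87) → (249.81,67.99).

Shape 2 is a regular polygon drawn with `<polygon>`. Its stroke #0000ff means engrave at S312, F4154. After flipping Y the toolpath is (247.65,34.28) → (242.28,39.47) → (244.09,46.72) → (251.27,48.78) → (256.64,43.59) → (254.83,36.34) → (247.65,34.28), returning to the start.

Shape 3 is a rectangle drawn with `<polygon>`. Its stroke #0000ff means engrave at S312, F4154. After flipping Y the toolpath is (70.18,93.67) → (126.36,93.67) → (126.36,84.44) → (70.18,84.44) → (70.18,93.67), returning to the start.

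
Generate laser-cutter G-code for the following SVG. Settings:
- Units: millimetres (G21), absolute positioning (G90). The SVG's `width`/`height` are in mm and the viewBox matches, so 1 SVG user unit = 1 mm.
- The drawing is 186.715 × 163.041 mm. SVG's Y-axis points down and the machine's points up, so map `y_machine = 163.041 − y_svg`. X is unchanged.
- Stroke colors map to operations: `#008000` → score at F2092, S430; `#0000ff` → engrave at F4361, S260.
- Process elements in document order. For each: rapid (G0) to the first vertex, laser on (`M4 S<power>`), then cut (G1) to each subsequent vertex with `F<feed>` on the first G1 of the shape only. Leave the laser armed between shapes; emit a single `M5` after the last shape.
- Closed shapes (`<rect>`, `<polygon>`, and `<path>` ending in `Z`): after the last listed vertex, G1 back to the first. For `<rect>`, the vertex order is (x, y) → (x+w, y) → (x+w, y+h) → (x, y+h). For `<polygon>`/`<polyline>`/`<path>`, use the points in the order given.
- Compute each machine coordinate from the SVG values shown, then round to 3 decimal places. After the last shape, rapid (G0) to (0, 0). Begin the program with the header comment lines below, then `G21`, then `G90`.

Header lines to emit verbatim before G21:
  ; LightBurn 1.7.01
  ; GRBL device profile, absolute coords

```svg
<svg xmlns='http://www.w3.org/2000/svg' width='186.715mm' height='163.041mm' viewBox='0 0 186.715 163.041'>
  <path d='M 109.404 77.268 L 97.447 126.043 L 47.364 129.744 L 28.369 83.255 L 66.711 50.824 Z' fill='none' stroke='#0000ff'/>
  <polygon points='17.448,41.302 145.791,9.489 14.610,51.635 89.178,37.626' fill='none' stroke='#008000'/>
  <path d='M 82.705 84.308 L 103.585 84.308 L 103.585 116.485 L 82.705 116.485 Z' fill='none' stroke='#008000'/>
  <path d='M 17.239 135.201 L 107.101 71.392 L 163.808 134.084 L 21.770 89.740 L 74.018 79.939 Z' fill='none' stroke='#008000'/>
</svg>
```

1 u = 1 mm; y_m = 163.041 − y.

[1] `<path>` regular polygon, #0000ff→engrave S260 F4361: (109.404,85.773) → (97.447,36.998) → (47.364,33.297) → (28.369,79.786) → (66.711,112.217) → (109.404,85.773) (closed)

[2] `<polygon>` closed polygon, #008000→score S430 F2092: (17.448,121.739) → (145.791,153.552) → (14.610,111.406) → (89.178,125.415) → (17.448,121.739) (closed)

[3] `<path>` rectangle, #008000→score S430 F2092: (82.705,78.733) → (103.585,78.733) → (103.585,46.556) → (82.705,46.556) → (82.705,78.733) (closed)

[4] `<path>` closed polygon, #008000→score S430 F2092: (17.239,27.840) → (107.101,91.649) → (163.808,28.957) → (21.770,73.301) → (74.018,83.102) → (17.239,27.840) (closed)

; LightBurn 1.7.01
; GRBL device profile, absolute coords
G21
G90
G0 X109.404 Y85.773
M4 S260
G1 X97.447 Y36.998 F4361
G1 X47.364 Y33.297
G1 X28.369 Y79.786
G1 X66.711 Y112.217
G1 X109.404 Y85.773
G0 X17.448 Y121.739
M4 S430
G1 X145.791 Y153.552 F2092
G1 X14.610 Y111.406
G1 X89.178 Y125.415
G1 X17.448 Y121.739
G0 X82.705 Y78.733
M4 S430
G1 X103.585 Y78.733 F2092
G1 X103.585 Y46.556
G1 X82.705 Y46.556
G1 X82.705 Y78.733
G0 X17.239 Y27.840
M4 S430
G1 X107.101 Y91.649 F2092
G1 X163.808 Y28.957
G1 X21.770 Y73.301
G1 X74.018 Y83.102
G1 X17.239 Y27.840
M5
G0 X0.000 Y0.000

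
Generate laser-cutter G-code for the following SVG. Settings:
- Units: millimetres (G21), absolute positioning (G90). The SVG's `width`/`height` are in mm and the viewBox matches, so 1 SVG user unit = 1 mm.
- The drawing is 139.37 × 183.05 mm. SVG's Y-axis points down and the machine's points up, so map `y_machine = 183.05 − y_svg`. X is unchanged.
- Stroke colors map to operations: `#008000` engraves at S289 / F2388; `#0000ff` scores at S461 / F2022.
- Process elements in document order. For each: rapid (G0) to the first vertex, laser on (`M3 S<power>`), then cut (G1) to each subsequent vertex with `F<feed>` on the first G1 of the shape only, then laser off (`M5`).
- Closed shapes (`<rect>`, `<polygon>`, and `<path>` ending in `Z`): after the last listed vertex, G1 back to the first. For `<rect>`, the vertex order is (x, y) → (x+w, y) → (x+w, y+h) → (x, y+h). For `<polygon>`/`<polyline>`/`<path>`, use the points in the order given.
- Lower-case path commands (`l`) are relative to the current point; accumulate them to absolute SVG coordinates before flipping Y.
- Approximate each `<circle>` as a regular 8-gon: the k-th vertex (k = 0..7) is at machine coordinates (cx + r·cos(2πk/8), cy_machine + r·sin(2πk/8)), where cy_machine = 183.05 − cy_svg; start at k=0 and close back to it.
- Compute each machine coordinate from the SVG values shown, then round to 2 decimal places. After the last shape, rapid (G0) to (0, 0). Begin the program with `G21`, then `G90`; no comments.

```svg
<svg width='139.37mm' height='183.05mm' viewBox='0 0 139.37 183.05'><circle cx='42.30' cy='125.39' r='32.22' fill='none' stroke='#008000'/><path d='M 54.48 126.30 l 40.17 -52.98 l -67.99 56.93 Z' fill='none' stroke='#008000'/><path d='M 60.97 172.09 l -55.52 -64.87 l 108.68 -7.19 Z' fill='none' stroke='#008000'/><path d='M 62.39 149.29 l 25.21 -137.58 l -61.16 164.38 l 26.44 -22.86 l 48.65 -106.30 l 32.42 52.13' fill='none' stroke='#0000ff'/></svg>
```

Since the viewBox matches the mm dimensions, user units are millimetres directly. The only transform is the Y-flip y_m = 183.05 − y_svg.

Shape 1 is a circle drawn with `<circle>`. Its stroke #008000 means engrave at S289, F2388. After flipping Y the toolpath is (74.52,57.66) → (65.08,80.44) → (42.30,89.88) → (19.52,80.44) → (10.08,57.66) → (19.52,34.88) → (42.30,25.44) → (65.08,34.88) → (74.52,57.66), returning to the start.

Shape 2 is a closed polygon drawn with `<path>`. Its stroke #008000 means engrave at S289, F2388. After flipping Y the toolpath is (54.48,56.75) → (94.65,109.73) → (26.66,52.80) → (54.48,56.75), returning to the start.

Shape 3 is a closed polygon drawn with `<path>`. Its stroke #008000 means engrave at S289, F2388. After flipping Y the toolpath is (60.97,10.96) → (5.45,75.83) → (114.13,83.02) → (60.97,10.96), returning to the start.

Shape 4 is a open polyline drawn with `<path>`. Its stroke #0000ff means score at S461, F2022. After flipping Y the toolpath is (62.39,33.76) → (87.60,171.34) → (26.44,6.96) → (52.88,29.82) → (101.53,136.12) → (133.95,83.99).

G21
G90
G0 X74.52 Y57.66
M3 S289
G1 X65.08 Y80.44 F2388
G1 X42.30 Y89.88
G1 X19.52 Y80.44
G1 X10.08 Y57.66
G1 X19.52 Y34.88
G1 X42.30 Y25.44
G1 X65.08 Y34.88
G1 X74.52 Y57.66
M5
G0 X54.48 Y56.75
M3 S289
G1 X94.65 Y109.73 F2388
G1 X26.66 Y52.80
G1 X54.48 Y56.75
M5
G0 X60.97 Y10.96
M3 S289
G1 X5.45 Y75.83 F2388
G1 X114.13 Y83.02
G1 X60.97 Y10.96
M5
G0 X62.39 Y33.76
M3 S461
G1 X87.60 Y171.34 F2022
G1 X26.44 Y6.96
G1 X52.88 Y29.82
G1 X101.53 Y136.12
G1 X133.95 Y83.99
M5
G0 X0.00 Y0.00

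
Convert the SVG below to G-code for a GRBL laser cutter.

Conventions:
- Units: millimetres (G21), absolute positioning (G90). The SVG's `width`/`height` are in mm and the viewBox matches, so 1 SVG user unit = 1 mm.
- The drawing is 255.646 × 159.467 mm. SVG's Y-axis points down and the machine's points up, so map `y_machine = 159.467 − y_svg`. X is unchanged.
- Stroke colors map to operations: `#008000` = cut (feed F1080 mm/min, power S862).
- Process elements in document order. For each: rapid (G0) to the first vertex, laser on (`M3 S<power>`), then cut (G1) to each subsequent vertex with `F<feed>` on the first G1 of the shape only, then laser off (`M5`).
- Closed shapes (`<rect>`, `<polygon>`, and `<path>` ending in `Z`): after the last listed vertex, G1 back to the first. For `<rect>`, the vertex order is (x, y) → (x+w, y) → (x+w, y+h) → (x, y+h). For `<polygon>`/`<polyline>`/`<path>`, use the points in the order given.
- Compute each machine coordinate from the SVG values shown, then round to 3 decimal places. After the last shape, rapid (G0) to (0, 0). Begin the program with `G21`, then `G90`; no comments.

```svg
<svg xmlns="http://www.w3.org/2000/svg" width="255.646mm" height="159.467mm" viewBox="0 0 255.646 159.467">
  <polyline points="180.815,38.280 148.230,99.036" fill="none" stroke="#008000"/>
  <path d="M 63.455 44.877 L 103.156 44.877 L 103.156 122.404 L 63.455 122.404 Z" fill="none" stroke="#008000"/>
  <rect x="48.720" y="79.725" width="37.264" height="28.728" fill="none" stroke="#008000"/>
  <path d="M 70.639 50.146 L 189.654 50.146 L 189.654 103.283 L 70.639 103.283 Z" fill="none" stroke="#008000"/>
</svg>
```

G21
G90
G0 X180.815 Y121.187
M3 S862
G1 X148.230 Y60.431 F1080
M5
G0 X63.455 Y114.590
M3 S862
G1 X103.156 Y114.590 F1080
G1 X103.156 Y37.063
G1 X63.455 Y37.063
G1 X63.455 Y114.590
M5
G0 X48.720 Y79.742
M3 S862
G1 X85.984 Y79.742 F1080
G1 X85.984 Y51.014
G1 X48.720 Y51.014
G1 X48.720 Y79.742
M5
G0 X70.639 Y109.321
M3 S862
G1 X189.654 Y109.321 F1080
G1 X189.654 Y56.184
G1 X70.639 Y56.184
G1 X70.639 Y109.321
M5
G0 X0.000 Y0.000

viewBox `0 0 255.646 159.467` with mm width/height → 1 unit = 1 mm. Flip: y_m = 159.467 − y_svg.

**Shape 1** — `<polyline>` line segment, stroke `#008000` → cut (S862, F1080). Machine vertices: (180.815,121.187) → (148.230,60.431). Open path.

**Shape 2** — `<path>` rectangle, stroke `#008000` → cut (S862, F1080). Machine vertices: (63.455,114.590) → (103.156,114.590) → (103.156,37.063) → (63.455,37.063) → (63.455,114.590). Closed: final G1 returns to the first vertex.

**Shape 3** — `<rect>` rectangle, stroke `#008000` → cut (S862, F1080). Machine vertices: (48.720,79.742) → (85.984,79.742) → (85.984,51.014) → (48.720,51.014) → (48.720,79.742). Closed: final G1 returns to the first vertex.

**Shape 4** — `<path>` rectangle, stroke `#008000` → cut (S862, F1080). Machine vertices: (70.639,109.321) → (189.654,109.321) → (189.654,56.184) → (70.639,56.184) → (70.639,109.321). Closed: final G1 returns to the first vertex.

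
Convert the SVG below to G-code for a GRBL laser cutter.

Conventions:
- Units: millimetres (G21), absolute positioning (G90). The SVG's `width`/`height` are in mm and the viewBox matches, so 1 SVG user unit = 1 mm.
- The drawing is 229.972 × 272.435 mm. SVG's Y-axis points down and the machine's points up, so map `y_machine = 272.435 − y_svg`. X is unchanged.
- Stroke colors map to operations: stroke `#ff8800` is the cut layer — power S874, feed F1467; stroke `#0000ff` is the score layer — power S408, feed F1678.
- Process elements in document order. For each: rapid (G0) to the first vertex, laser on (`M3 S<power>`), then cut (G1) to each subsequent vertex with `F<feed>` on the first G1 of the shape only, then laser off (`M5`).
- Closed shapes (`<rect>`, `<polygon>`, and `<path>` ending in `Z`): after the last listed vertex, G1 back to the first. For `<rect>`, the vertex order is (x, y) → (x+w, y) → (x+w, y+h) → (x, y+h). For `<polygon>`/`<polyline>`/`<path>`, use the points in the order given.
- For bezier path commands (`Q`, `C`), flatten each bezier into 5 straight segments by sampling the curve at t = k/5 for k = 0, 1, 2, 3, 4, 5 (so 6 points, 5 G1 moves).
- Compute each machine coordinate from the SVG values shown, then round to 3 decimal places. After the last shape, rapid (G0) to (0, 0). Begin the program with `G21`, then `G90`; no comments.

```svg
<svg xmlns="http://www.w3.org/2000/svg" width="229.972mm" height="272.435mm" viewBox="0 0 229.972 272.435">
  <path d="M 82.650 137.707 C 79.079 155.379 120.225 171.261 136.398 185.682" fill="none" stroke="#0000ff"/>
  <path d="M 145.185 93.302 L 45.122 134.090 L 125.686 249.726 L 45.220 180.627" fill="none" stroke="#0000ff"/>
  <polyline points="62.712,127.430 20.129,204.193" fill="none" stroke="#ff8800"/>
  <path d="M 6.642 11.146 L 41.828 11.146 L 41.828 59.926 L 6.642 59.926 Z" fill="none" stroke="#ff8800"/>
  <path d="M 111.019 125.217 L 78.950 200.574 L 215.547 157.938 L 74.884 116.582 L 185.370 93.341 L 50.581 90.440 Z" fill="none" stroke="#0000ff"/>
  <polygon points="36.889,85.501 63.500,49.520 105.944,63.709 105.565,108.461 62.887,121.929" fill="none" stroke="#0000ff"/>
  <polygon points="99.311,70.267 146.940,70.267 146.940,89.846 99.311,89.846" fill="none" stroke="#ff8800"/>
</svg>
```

G21
G90
G0 X82.650 Y134.728
M3 S408
G1 X85.316 Y124.337 F1678
G1 X95.369 Y114.360
G1 X109.464 Y104.781
G1 X124.255 Y95.584
G1 X136.398 Y86.753
M5
G0 X145.185 Y179.133
M3 S408
G1 X45.122 Y138.345 F1678
G1 X125.686 Y22.709
G1 X45.220 Y91.808
M5
G0 X62.712 Y145.005
M3 S874
G1 X20.129 Y68.242 F1467
M5
G0 X6.642 Y261.289
M3 S874
G1 X41.828 Y261.289 F1467
G1 X41.828 Y212.509
G1 X6.642 Y212.509
G1 X6.642 Y261.289
M5
G0 X111.019 Y147.218
M3 S408
G1 X78.950 Y71.861 F1678
G1 X215.547 Y114.497
G1 X74.884 Y155.853
G1 X185.370 Y179.094
G1 X50.581 Y181.995
G1 X111.019 Y147.218
M5
G0 X36.889 Y186.934
M3 S408
G1 X63.500 Y222.915 F1678
G1 X105.944 Y208.726
G1 X105.565 Y163.974
G1 X62.887 Y150.506
G1 X36.889 Y186.934
M5
G0 X99.311 Y202.168
M3 S874
G1 X146.940 Y202.168 F1467
G1 X146.940 Y182.589
G1 X99.311 Y182.589
G1 X99.311 Y202.168
M5
G0 X0.000 Y0.000

1 u = 1 mm; y_m = 272.435 − y.

[1] `<path>` cubic bezier, #0000ff→score S408 F1678: (82.650,134.728) → (85.316,124.337) → (95.369,114.360) → (109.464,104.781) → (124.255,95.584) → (136.398,86.753)

[2] `<path>` open polyline, #0000ff→score S408 F1678: (145.185,179.133) → (45.122,138.345) → (125.686,22.709) → (45.220,91.808)

[3] `<polyline>` line segment, #ff8800→cut S874 F1467: (62.712,145.005) → (20.129,68.242)

[4] `<path>` rectangle, #ff8800→cut S874 F1467: (6.642,261.289) → (41.828,261.289) → (41.828,212.509) → (6.642,212.509) → (6.642,261.289) (closed)

[5] `<path>` closed polygon, #0000ff→score S408 F1678: (111.019,147.218) → (78.950,71.861) → (215.547,114.497) → (74.884,155.853) → (185.370,179.094) → (50.581,181.995) → (111.019,147.218) (closed)

[6] `<polygon>` regular polygon, #0000ff→score S408 F1678: (36.889,186.934) → (63.500,222.915) → (105.944,208.726) → (105.565,163.974) → (62.887,150.506) → (36.889,186.934) (closed)

[7] `<polygon>` rectangle, #ff8800→cut S874 F1467: (99.311,202.168) → (146.940,202.168) → (146.940,182.589) → (99.311,182.589) → (99.311,202.168) (closed)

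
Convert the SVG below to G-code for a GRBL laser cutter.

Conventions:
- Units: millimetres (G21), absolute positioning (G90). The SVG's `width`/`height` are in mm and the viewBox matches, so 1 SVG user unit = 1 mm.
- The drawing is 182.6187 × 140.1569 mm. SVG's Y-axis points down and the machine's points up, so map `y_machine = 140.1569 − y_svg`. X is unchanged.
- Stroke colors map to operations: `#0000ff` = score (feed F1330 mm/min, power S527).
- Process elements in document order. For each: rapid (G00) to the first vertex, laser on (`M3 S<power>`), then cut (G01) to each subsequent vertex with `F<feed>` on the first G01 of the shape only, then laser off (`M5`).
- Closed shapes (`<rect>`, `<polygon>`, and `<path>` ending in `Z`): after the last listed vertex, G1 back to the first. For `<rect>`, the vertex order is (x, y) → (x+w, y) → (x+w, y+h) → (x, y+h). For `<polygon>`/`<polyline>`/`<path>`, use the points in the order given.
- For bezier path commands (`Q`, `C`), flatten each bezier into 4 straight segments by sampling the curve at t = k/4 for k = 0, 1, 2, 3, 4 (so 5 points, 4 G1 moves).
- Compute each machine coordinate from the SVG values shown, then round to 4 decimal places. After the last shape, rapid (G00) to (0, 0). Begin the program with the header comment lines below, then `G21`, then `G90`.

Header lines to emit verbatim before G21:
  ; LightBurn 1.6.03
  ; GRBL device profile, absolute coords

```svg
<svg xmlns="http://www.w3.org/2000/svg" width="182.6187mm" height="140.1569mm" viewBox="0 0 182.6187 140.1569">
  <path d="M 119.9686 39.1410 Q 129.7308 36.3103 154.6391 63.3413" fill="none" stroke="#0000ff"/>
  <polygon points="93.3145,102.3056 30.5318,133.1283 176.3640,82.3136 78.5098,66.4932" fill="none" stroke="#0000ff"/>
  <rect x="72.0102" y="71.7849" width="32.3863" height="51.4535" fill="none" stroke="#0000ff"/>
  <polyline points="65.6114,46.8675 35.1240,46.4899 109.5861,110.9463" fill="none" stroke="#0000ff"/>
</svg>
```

; LightBurn 1.6.03
; GRBL device profile, absolute coords
G21
G90
G00 X119.9686 Y101.0159
M3 S527
G01 X125.7963 Y100.5649 F1330
G01 X133.5173 Y96.3812
G01 X143.1316 Y88.4647
G01 X154.6391 Y76.8156
M5
G00 X93.3145 Y37.8513
M3 S527
G01 X30.5318 Y7.0286 F1330
G01 X176.3640 Y57.8433
G01 X78.5098 Y73.6637
G01 X93.3145 Y37.8513
M5
G00 X72.0102 Y68.3720
M3 S527
G01 X104.3965 Y68.3720 F1330
G01 X104.3965 Y16.9185
G01 X72.0102 Y16.9185
G01 X72.0102 Y68.3720
M5
G00 X65.6114 Y93.2894
M3 S527
G01 X35.1240 Y93.6670 F1330
G01 X109.5861 Y29.2106
M5
G00 X0.0000 Y0.0000

viewBox `0 0 182.6187 140.1569` with mm width/height → 1 unit = 1 mm. Flip: y_m = 140.1569 − y_svg.

**Shape 1** — `<path>` quadratic bezier, stroke `#0000ff` → score (S527, F1330). Control points (SVG): P0=(119.9686,39.1410), P1=(129.7308,36.3103), P2=(154.6391,63.3413); sampled at t=k/4. Machine vertices: (119.9686,101.0159) → (125.7963,100.5649) → (133.5173,96.3812) → (143.1316,88.4647) → (154.6391,76.8156). Open path.

**Shape 2** — `<polygon>` closed polygon, stroke `#0000ff` → score (S527, F1330). Machine vertices: (93.3145,37.8513) → (30.5318,7.0286) → (176.3640,57.8433) → (78.5098,73.6637) → (93.3145,37.8513). Closed: final G1 returns to the first vertex.

**Shape 3** — `<rect>` rectangle, stroke `#0000ff` → score (S527, F1330). Machine vertices: (72.0102,68.3720) → (104.3965,68.3720) → (104.3965,16.9185) → (72.0102,16.9185) → (72.0102,68.3720). Closed: final G1 returns to the first vertex.

**Shape 4** — `<polyline>` open polyline, stroke `#0000ff` → score (S527, F1330). Machine vertices: (65.6114,93.2894) → (35.1240,93.6670) → (109.5861,29.2106). Open path.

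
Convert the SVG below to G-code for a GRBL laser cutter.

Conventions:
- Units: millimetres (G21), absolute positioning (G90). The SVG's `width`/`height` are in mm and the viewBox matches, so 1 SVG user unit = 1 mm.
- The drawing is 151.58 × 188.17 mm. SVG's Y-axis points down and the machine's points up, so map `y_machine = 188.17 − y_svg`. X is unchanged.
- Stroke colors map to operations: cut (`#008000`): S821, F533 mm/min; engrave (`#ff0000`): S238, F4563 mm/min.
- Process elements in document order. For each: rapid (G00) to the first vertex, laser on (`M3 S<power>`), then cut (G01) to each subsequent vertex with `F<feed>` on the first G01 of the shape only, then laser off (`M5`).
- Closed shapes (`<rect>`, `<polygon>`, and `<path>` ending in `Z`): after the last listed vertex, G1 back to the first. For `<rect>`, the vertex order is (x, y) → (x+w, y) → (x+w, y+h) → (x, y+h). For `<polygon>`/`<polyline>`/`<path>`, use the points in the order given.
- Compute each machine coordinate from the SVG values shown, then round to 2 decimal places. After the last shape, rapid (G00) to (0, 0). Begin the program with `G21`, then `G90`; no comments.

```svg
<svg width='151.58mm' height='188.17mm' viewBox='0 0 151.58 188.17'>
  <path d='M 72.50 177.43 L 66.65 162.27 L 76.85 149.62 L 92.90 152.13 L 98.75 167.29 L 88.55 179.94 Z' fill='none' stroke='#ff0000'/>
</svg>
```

G21
G90
G00 X72.50 Y10.74
M3 S238
G01 X66.65 Y25.90 F4563
G01 X76.85 Y38.55
G01 X92.90 Y36.04
G01 X98.75 Y20.88
G01 X88.55 Y8.23
G01 X72.50 Y10.74
M5
G00 X0.00 Y0.00

1 u = 1 mm; y_m = 188.17 − y.

[1] `<path>` regular polygon, #ff0000→engrave S238 F4563: (72.50,10.74) → (66.65,25.90) → (76.85,38.55) → (92.90,36.04) → (98.75,20.88) → (88.55,8.23) → (72.50,10.74) (closed)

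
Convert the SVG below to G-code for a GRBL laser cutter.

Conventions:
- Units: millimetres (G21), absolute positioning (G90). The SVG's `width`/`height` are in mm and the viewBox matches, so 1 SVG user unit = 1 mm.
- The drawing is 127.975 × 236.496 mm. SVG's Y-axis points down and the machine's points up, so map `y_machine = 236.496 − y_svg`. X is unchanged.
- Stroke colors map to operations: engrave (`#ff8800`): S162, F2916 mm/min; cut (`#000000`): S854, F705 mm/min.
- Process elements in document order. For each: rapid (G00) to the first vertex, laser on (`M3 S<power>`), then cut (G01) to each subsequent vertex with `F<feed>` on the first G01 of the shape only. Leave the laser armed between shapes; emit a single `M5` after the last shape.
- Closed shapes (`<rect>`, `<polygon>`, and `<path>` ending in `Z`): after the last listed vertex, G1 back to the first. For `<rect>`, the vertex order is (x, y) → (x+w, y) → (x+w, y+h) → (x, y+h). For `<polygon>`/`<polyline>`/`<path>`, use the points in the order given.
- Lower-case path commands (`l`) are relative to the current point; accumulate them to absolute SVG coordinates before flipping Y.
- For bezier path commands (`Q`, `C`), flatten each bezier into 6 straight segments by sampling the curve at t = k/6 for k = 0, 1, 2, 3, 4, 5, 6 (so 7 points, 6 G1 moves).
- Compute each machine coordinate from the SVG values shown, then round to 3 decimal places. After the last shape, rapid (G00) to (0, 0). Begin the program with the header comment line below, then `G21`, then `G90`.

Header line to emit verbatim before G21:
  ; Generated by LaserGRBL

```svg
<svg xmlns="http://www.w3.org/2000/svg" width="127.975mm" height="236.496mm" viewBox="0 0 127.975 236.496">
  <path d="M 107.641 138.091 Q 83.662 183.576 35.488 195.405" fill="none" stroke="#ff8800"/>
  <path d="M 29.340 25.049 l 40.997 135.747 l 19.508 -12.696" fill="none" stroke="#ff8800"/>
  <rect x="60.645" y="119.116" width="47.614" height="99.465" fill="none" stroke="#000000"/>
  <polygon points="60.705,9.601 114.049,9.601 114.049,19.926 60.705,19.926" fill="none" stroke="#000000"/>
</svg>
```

; Generated by LaserGRBL
G21
G90
G00 X107.641 Y98.405
M3 S162
G01 X98.976 Y84.178 F2916
G01 X88.967 Y71.821
G01 X77.613 Y61.334
G01 X64.916 Y52.717
G01 X50.874 Y45.969
G01 X35.488 Y41.091
G00 X29.340 Y211.447
M3 S162
G01 X70.337 Y75.700 F2916
G01 X89.845 Y88.396
G00 X60.645 Y117.380
M3 S854
G01 X108.259 Y117.380 F705
G01 X108.259 Y17.915
G01 X60.645 Y17.915
G01 X60.645 Y117.380
G00 X60.705 Y226.895
M3 S854
G01 X114.049 Y226.895 F705
G01 X114.049 Y216.570
G01 X60.705 Y216.570
G01 X60.705 Y226.895
M5
G00 X0.000 Y0.000

Since the viewBox matches the mm dimensions, user units are millimetres directly. The only transform is the Y-flip y_m = 236.496 − y_svg.

Shape 1 is a quadratic bezier drawn with `<path>`. Its stroke #ff8800 means engrave at S162, F2916. After flipping Y the toolpath is (107.641,98.405) → (98.976,84.178) → (88.967,71.821) → (77.613,61.334) → (64.916,52.717) → (50.874,45.969) → (35.488,41.091).

Shape 2 is a open polyline drawn with `<path>`. Its stroke #ff8800 means engrave at S162, F2916. After flipping Y the toolpath is (29.340,211.447) → (70.337,75.700) → (89.845,88.396).

Shape 3 is a rectangle drawn with `<rect>`. Its stroke #000000 means cut at S854, F705. After flipping Y the toolpath is (60.645,117.380) → (108.259,117.380) → (108.259,17.915) → (60.645,17.915) → (60.645,117.380), returning to the start.

Shape 4 is a rectangle drawn with `<polygon>`. Its stroke #000000 means cut at S854, F705. After flipping Y the toolpath is (60.705,226.895) → (114.049,226.895) → (114.049,216.570) → (60.705,216.570) → (60.705,226.895), returning to the start.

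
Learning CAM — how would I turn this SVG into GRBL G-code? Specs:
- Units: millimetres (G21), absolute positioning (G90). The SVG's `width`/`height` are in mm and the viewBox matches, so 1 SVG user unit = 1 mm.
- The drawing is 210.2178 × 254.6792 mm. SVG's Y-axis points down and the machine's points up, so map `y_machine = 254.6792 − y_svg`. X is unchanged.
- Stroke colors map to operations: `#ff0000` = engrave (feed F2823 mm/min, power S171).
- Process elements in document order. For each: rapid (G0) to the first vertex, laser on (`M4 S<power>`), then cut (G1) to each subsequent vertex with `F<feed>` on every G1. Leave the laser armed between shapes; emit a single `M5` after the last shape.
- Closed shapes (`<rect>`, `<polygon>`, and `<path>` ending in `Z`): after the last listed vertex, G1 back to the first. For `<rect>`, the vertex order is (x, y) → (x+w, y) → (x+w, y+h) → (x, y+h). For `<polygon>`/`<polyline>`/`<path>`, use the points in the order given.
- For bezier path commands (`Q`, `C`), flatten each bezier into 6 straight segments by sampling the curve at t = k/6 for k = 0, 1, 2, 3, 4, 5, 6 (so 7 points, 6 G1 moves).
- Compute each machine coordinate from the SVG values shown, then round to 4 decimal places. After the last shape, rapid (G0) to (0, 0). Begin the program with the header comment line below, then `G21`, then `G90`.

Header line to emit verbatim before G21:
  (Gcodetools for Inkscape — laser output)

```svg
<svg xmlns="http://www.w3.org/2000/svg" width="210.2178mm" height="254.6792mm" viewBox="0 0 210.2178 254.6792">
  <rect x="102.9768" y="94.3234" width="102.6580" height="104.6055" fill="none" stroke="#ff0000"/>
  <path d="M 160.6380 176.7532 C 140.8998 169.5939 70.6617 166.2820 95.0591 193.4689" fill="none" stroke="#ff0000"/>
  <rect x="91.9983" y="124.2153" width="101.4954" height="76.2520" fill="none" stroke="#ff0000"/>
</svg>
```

(Gcodetools for Inkscape — laser output)
G21
G90
G0 X102.9768 Y160.3558
M4 S171
G1 X205.6348 Y160.3558 F2823
G1 X205.6348 Y55.7503 F2823
G1 X102.9768 Y55.7503 F2823
G1 X102.9768 Y160.3558 F2823
G0 X160.6380 Y77.9260
M4 S171
G1 X147.2325 Y81.0616 F2823
G1 X129.4419 Y82.8157 F2823
G1 X111.2977 Y82.4480 F2823
G1 X96.8315 Y79.2180 F2823
G1 X90.0748 Y72.3856 F2823
G1 X95.0591 Y61.2103 F2823
G0 X91.9983 Y130.4639
M4 S171
G1 X193.4937 Y130.4639 F2823
G1 X193.4937 Y54.2119 F2823
G1 X91.9983 Y54.2119 F2823
G1 X91.9983 Y130.4639 F2823
M5
G0 X0.0000 Y0.0000

1 u = 1 mm; y_m = 254.6792 − y.

[1] `<rect>` rectangle, #ff0000→engrave S171 F2823: (102.9768,160.3558) → (205.6348,160.3558) → (205.6348,55.7503) → (102.9768,55.7503) → (102.9768,160.3558) (closed)

[2] `<path>` cubic bezier, #ff0000→engrave S171 F2823: (160.6380,77.9260) → (147.2325,81.0616) → (129.4419,82.8157) → (111.2977,82.4480) → (96.8315,79.2180) → (90.0748,72.3856) → (95.0591,61.2103)

[3] `<rect>` rectangle, #ff0000→engrave S171 F2823: (91.9983,130.4639) → (193.4937,130.4639) → (193.4937,54.2119) → (91.9983,54.2119) → (91.9983,130.4639) (closed)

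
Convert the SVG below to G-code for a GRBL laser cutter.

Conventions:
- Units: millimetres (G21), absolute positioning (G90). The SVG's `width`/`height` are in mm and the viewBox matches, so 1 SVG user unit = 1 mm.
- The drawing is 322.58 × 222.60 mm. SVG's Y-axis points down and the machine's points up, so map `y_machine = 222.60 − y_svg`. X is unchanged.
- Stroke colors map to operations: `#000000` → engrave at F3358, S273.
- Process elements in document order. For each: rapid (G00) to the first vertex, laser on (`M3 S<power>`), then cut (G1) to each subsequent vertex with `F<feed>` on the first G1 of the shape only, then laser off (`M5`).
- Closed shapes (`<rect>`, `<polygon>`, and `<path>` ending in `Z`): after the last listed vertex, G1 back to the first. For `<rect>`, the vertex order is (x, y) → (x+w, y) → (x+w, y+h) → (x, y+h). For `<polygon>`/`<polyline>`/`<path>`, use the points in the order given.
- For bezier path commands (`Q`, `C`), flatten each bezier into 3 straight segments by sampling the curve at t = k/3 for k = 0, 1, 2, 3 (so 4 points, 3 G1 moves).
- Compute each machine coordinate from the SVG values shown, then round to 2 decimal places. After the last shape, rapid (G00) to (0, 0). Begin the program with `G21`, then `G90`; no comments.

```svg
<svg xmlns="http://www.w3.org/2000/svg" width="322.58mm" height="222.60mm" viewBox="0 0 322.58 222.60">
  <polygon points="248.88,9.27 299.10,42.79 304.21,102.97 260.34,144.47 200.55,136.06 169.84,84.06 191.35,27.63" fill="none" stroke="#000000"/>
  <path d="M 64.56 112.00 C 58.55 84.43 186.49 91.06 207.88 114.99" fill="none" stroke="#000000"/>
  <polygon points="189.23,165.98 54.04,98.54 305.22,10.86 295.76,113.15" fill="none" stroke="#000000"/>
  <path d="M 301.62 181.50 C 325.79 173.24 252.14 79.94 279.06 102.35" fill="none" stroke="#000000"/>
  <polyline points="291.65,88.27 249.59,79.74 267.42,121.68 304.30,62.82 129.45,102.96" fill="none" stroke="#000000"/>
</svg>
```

1 u = 1 mm; y_m = 222.60 − y.

[1] `<polygon>` regular polygon, #000000→engrave S273 F3358: (248.88,213.33) → (299.10,179.81) → (304.21,119.63) → (260.34,78.13) → (200.55,86.54) → (169.84,138.54) → (191.35,194.97) → (248.88,213.33) (closed)

[2] `<path>` cubic bezier, #000000→engrave S273 F3358: (64.56,110.60) → (94.29,127.40) → (159.88,125.15) → (207.88,107.61)

[3] `<polygon>` closed polygon, #000000→engrave S273 F3358: (189.23,56.62) → (54.04,124.06) → (305.22,211.74) → (295.76,109.45) → (189.23,56.62) (closed)

[4] `<path>` cubic bezier, #000000→engrave S273 F3358: (301.62,41.10) → (300.53,70.27) → (278.32,111.53) → (279.06,120.25)

[5] `<polyline>` open polyline, #000000→engrave S273 F3358: (291.65,134.33) → (249.59,142.86) → (267.42,100.92) → (304.30,159.78) → (129.45,119.64)

G21
G90
G00 X248.88 Y213.33
M3 S273
G1 X299.10 Y179.81 F3358
G1 X304.21 Y119.63
G1 X260.34 Y78.13
G1 X200.55 Y86.54
G1 X169.84 Y138.54
G1 X191.35 Y194.97
G1 X248.88 Y213.33
M5
G00 X64.56 Y110.60
M3 S273
G1 X94.29 Y127.40 F3358
G1 X159.88 Y125.15
G1 X207.88 Y107.61
M5
G00 X189.23 Y56.62
M3 S273
G1 X54.04 Y124.06 F3358
G1 X305.22 Y211.74
G1 X295.76 Y109.45
G1 X189.23 Y56.62
M5
G00 X301.62 Y41.10
M3 S273
G1 X300.53 Y70.27 F3358
G1 X278.32 Y111.53
G1 X279.06 Y120.25
M5
G00 X291.65 Y134.33
M3 S273
G1 X249.59 Y142.86 F3358
G1 X267.42 Y100.92
G1 X304.30 Y159.78
G1 X129.45 Y119.64
M5
G00 X0.00 Y0.00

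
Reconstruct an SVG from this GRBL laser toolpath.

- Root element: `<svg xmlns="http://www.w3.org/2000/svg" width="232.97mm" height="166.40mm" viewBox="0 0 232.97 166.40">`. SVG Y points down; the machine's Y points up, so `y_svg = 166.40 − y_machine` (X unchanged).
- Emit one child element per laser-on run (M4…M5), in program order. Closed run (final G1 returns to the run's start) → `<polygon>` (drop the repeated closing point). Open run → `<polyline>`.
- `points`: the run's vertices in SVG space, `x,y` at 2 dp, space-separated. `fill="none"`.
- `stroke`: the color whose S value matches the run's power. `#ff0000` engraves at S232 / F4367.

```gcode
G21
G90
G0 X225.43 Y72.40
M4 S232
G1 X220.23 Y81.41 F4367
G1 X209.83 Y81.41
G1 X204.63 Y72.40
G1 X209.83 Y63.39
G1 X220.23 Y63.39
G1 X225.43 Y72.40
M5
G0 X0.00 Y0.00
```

Machine Y-up, SVG Y-down with viewBox height 166.40, so y_svg = 166.40 − y_machine; X carries over. Every run uses S232, so all elements get stroke `#ff0000` (engrave).

Run 1: The run returns to its start, so emit a `<polygon>` with points (Y-flipped): 225.43,94.00 220.23,84.99 209.83,84.99 204.63,94.00 209.83,103.01 220.23,103.01.

<svg xmlns="http://www.w3.org/2000/svg" width="232.97mm" height="166.40mm" viewBox="0 0 232.97 166.40">
  <polygon points="225.43,94.00 220.23,84.99 209.83,84.99 204.63,94.00 209.83,103.01 220.23,103.01" fill="none" stroke="#ff0000"/>
</svg>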